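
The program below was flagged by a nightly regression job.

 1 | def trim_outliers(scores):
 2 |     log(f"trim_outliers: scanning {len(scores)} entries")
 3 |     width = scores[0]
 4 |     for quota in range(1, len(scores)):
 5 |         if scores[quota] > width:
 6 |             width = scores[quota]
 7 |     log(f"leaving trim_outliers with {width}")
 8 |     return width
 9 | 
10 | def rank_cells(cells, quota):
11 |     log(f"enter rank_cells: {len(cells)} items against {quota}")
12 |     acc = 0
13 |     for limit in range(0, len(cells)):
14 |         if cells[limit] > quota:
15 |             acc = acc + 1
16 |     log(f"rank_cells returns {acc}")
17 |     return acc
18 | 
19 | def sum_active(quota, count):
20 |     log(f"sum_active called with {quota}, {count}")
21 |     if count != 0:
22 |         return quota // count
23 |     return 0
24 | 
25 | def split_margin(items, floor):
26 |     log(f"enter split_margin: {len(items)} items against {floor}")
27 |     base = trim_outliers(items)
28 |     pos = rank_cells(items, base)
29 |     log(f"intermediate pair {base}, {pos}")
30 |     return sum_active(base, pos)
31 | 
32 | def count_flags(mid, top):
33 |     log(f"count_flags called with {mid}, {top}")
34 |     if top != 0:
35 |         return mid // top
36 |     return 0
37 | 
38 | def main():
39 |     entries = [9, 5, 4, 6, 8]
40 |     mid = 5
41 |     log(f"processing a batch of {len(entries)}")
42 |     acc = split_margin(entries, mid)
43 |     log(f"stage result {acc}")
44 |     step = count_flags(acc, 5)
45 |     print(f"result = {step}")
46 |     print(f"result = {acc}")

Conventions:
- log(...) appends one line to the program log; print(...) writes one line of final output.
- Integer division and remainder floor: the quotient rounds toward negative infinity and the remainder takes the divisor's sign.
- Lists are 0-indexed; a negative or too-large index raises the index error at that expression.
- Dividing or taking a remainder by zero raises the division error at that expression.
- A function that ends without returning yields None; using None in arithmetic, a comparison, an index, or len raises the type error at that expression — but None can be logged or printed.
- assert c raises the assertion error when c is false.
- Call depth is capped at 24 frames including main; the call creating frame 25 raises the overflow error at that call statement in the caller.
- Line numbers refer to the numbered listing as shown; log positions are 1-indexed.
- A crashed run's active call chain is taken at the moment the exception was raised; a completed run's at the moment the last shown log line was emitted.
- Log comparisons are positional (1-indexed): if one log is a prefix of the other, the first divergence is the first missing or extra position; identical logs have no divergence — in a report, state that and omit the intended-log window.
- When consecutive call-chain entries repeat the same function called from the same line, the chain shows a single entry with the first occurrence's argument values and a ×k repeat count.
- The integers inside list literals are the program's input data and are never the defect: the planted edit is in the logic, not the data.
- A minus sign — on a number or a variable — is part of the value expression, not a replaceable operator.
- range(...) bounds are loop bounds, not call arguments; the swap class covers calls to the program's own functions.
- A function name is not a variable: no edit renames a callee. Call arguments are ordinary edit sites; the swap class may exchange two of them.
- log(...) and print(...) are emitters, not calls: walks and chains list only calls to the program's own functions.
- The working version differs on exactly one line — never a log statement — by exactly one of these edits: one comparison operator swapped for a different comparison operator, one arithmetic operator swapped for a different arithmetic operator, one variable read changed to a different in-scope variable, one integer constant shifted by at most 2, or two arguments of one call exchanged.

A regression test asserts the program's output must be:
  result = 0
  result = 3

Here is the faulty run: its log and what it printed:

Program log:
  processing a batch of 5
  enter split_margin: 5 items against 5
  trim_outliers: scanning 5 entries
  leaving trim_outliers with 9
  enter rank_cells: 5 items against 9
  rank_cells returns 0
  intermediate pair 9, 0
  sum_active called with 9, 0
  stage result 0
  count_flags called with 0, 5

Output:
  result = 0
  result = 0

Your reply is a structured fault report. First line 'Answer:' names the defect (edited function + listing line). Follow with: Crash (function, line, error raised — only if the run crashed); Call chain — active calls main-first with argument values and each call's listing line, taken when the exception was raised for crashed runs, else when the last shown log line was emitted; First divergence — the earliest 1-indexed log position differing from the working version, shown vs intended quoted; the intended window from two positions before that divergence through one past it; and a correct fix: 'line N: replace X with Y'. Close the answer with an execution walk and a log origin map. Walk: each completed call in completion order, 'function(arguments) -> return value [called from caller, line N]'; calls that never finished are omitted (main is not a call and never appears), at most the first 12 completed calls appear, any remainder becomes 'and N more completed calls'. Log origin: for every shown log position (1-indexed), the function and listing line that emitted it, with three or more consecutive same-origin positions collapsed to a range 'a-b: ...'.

Answer: the defect is in split_margin at line 28.
Core observation: At log position 5 the runs split — shown 'enter rank_cells: 5 items against 9', but the working version logs 'enter rank_cells: 5 items against 5'.
Call chain: main -> count_flags(0, 5) (called at line 44).
First divergence: position 5 — the shown line 'enter rank_cells: 5 items against 9' should read 'enter rank_cells: 5 items against 5'.
Intended log window:
  3: trim_outliers: scanning 5 entries
  4: leaving trim_outliers with 9
  5: enter rank_cells: 5 items against 5
  6: rank_cells returns 3
Execution walk:
  trim_outliers([9, 5, 4, 6, 8]) -> 9  [called from split_margin, line 27]
  rank_cells([9, 5, 4, 6, 8], 9) -> 0  [called from split_margin, line 28]
  sum_active(9, 0) -> 0  [called from split_margin, line 30]
  split_margin([9, 5, 4, 6, 8], 5) -> 0  [called from main, line 42]
  count_flags(0, 5) -> 0  [called from main, line 44]
Log origins:
  1: logged in main at line 41
  2: logged in split_margin at line 26
  3: logged in trim_outliers at line 2
  4: logged in trim_outliers at line 7
  5: logged in rank_cells at line 11
  6: logged in rank_cells at line 16
  7: logged in split_margin at line 29
  8: logged in sum_active at line 20
  9: logged in main at line 43
  10: logged in count_flags at line 33
A correct fix: line 28: replace `base` with `floor`.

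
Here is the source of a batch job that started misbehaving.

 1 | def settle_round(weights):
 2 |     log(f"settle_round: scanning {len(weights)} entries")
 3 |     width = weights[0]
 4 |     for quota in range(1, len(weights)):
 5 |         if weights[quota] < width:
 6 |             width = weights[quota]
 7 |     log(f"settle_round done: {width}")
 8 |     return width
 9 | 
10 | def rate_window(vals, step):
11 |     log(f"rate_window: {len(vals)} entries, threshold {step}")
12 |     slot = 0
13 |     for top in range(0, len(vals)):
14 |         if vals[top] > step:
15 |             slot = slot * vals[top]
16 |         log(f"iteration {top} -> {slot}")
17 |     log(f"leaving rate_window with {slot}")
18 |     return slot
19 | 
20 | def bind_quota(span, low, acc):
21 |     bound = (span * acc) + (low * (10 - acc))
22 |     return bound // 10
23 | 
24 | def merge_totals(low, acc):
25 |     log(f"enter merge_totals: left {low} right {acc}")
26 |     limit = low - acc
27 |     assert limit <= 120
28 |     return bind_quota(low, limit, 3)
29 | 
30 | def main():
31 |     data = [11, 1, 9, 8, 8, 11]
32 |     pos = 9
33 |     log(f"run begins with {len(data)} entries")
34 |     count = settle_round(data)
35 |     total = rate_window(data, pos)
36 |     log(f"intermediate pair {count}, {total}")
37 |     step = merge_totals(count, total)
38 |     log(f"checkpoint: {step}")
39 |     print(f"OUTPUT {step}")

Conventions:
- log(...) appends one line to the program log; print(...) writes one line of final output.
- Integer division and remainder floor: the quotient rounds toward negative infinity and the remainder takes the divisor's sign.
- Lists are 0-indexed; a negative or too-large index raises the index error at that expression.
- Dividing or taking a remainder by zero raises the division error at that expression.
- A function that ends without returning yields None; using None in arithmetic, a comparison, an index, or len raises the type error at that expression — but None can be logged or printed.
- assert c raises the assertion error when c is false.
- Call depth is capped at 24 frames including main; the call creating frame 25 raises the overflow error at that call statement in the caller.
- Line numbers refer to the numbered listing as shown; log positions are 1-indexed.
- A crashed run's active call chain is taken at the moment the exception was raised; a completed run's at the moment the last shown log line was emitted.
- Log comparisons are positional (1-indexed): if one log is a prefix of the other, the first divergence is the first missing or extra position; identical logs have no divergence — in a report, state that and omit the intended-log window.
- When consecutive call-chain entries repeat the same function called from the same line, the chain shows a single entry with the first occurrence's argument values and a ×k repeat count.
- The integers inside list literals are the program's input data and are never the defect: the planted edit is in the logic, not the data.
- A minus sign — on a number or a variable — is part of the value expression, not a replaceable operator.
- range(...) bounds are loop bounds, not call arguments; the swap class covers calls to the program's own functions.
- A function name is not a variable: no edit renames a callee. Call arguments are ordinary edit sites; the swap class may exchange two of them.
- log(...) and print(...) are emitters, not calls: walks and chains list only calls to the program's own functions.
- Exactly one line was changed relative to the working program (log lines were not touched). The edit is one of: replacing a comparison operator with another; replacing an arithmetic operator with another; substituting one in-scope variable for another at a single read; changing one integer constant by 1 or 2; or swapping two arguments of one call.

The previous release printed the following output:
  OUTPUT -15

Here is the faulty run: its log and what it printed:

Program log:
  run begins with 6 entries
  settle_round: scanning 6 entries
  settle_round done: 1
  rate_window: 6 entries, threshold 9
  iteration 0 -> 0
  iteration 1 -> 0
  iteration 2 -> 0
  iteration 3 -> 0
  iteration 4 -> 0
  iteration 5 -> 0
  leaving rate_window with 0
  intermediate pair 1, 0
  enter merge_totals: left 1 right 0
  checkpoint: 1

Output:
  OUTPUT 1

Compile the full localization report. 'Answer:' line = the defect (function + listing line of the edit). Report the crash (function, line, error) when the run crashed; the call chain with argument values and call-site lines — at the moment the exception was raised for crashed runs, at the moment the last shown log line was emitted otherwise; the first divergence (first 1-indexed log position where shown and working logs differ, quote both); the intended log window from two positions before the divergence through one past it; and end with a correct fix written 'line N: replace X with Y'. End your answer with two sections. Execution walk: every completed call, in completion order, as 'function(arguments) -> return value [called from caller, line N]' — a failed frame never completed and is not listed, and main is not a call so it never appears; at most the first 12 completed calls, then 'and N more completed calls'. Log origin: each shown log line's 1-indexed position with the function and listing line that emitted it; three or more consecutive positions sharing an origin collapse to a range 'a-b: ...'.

Answer: the defect is in rate_window at line 15.
Key fact: Position 5 is the first bad log line: 'iteration 0 -> 0' should read 'iteration 0 -> 11'.
Call chain: main.
First divergence: position 5 — the shown line 'iteration 0 -> 0' should read 'iteration 0 -> 11'.
Intended log window:
  3: settle_round done: 1
  4: rate_window: 6 entries, threshold 9
  5: iteration 0 -> 11
  6: iteration 1 -> 11
Execution walk:
  settle_round([11, 1, 9, 8, 8, 11]) -> 1  [called from main, line 34]
  rate_window([11, 1, 9, 8, 8, 11], 9) -> 0  [called from main, line 35]
  bind_quota(1, 1, 3) -> 1  [called from merge_totals, line 28]
  merge_totals(1, 0) -> 1  [called from main, line 37]
Log origin:
  1: logged in main at line 33
  2: logged in settle_round at line 2
  3: logged in settle_round at line 7
  4: logged in rate_window at line 11
  5-10: logged in rate_window at line 16
  11: logged in rate_window at line 17
  12: logged in main at line 36
  13: logged in merge_totals at line 25
  14: logged in main at line 38
A correct fix: line 15: replace `*` with `+`.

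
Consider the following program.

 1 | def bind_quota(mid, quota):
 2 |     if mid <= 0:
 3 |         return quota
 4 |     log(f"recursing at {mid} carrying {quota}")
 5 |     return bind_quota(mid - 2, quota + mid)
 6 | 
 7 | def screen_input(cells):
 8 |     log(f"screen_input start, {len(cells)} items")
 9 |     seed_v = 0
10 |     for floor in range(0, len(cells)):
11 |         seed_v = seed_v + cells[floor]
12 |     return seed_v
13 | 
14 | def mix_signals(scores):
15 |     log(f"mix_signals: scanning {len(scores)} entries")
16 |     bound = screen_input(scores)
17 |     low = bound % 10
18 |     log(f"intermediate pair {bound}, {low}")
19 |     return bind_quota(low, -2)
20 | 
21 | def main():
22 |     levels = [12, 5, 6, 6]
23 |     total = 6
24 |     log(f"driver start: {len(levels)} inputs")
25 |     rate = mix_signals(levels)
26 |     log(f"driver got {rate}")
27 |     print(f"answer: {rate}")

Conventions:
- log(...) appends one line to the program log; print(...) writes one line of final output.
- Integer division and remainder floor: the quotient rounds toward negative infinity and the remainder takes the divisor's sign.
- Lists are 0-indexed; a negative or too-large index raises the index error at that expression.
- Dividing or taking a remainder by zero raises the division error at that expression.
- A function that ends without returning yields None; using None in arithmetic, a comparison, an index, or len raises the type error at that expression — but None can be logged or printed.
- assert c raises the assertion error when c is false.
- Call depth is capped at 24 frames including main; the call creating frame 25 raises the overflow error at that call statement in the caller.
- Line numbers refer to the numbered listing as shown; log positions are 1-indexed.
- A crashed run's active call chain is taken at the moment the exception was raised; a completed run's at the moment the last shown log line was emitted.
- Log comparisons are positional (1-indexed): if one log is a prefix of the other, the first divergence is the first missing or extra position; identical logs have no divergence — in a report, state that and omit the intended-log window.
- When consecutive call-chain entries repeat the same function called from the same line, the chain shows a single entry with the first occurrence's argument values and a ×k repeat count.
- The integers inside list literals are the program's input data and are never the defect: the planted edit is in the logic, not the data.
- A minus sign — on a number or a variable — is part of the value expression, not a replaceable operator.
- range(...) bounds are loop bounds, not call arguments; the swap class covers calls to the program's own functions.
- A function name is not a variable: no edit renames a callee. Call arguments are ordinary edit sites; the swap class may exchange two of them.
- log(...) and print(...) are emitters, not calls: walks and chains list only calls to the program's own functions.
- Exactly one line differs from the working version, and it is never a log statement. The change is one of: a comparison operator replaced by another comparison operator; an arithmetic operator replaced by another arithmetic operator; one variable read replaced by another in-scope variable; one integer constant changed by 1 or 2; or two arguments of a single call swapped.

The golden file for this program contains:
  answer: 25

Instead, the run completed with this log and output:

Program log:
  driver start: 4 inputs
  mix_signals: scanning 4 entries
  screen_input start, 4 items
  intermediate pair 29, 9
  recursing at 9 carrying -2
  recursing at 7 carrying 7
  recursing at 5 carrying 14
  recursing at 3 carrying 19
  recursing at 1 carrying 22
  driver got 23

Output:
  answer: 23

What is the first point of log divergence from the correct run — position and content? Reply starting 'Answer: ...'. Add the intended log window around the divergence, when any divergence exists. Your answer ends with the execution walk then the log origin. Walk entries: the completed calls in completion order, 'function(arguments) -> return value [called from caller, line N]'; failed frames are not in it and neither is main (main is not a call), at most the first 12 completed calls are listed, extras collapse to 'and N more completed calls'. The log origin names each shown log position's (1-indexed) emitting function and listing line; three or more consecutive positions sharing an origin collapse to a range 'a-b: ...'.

Answer: at position 5 the run shows 'recursing at 9 carrying -2' where the working version logs 'recursing at 9 carrying 0'.
Intended log window:
  3: screen_input start, 4 items
  4: intermediate pair 29, 9
  5: recursing at 9 carrying 0
  6: recursing at 7 carrying 9
Execution walk:
  screen_input([12, 5, 6, 6]) -> 29  [called from mix_signals, line 16]
  bind_quota(-1, 23) -> 23  [called from bind_quota, line 5]
  bind_quota(1, 22) -> 23  [called from bind_quota, line 5]
  bind_quota(3, 19) -> 23  [called from bind_quota, line 5]
  bind_quota(5, 14) -> 23  [called from bind_quota, line 5]
  bind_quota(7, 7) -> 23  [called from bind_quota, line 5]
  bind_quota(9, -2) -> 23  [called from mix_signals, line 19]
  mix_signals([12, 5, 6, 6]) -> 23  [called from main, line 25]
Origin of each log line:
  1: logged in main at line 24
  2: logged in mix_signals at line 15
  3: logged in screen_input at line 8
  4: logged in mix_signals at line 18
  5-9: logged in bind_quota at line 4
  10: logged in main at line 26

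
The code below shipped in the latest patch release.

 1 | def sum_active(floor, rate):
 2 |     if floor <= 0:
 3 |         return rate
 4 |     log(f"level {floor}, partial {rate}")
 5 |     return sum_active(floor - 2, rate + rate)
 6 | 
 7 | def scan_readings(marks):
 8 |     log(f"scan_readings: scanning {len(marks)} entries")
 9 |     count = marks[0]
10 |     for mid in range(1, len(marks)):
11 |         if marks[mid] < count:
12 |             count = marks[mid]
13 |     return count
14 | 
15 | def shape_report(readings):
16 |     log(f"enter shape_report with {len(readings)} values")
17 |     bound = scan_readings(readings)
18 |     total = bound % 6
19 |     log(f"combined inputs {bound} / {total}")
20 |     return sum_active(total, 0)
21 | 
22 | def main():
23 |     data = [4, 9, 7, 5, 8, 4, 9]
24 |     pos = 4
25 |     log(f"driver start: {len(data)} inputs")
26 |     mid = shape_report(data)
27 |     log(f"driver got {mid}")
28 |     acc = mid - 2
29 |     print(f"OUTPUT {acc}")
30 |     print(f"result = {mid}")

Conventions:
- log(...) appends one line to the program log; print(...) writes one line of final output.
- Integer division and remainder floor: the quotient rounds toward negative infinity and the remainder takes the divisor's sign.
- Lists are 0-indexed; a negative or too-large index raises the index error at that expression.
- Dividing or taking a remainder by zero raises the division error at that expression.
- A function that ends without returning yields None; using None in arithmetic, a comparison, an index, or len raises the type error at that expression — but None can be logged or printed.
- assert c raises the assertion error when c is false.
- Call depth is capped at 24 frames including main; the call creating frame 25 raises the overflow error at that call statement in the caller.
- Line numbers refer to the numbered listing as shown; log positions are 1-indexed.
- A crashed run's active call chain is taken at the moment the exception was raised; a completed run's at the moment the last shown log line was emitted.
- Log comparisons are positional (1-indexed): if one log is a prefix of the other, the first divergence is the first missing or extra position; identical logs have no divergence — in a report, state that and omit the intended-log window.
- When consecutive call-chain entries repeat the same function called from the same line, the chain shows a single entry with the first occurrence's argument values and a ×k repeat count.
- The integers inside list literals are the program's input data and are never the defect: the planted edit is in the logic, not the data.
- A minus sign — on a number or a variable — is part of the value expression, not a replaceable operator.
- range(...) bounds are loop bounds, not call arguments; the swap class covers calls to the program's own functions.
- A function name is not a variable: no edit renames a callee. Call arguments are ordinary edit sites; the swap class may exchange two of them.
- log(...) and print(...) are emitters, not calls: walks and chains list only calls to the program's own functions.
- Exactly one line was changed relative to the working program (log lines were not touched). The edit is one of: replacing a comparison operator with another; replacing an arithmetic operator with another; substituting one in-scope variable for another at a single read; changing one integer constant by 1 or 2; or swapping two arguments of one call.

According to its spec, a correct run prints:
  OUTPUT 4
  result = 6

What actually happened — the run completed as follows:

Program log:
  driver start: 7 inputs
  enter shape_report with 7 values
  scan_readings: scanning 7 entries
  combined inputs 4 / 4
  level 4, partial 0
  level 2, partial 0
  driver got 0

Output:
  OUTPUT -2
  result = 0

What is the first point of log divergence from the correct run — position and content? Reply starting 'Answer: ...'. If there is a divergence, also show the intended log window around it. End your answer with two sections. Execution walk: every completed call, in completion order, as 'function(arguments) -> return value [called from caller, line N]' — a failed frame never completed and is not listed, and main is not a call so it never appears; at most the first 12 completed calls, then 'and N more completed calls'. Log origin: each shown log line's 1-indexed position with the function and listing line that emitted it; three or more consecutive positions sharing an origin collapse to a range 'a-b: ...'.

Answer: at position 6 the run shows 'level 2, partial 0' where the working version logs 'level 2, partial 4'.
Intended log window:
  4: combined inputs 4 / 4
  5: level 4, partial 0
  6: level 2, partial 4
  7: driver got 6
Execution walk:
  scan_readings([4, 9, 7, 5, 8, 4, 9]) -> 4  [called from shape_report, line 17]
  sum_active(0, 0) -> 0  [called from sum_active, line 5]
  sum_active(2, 0) -> 0  [called from sum_active, line 5]
  sum_active(4, 0) -> 0  [called from shape_report, line 20]
  shape_report([4, 9, 7, 5, 8, 4, 9]) -> 0  [called from main, line 26]
Log origin:
  1: emitted by main (line 25)
  2: emitted by shape_report (line 16)
  3: emitted by scan_readings (line 8)
  4: emitted by shape_report (line 19)
  5: emitted by sum_active (line 4)
  6: emitted by sum_active (line 4)
  7: emitted by main (line 27)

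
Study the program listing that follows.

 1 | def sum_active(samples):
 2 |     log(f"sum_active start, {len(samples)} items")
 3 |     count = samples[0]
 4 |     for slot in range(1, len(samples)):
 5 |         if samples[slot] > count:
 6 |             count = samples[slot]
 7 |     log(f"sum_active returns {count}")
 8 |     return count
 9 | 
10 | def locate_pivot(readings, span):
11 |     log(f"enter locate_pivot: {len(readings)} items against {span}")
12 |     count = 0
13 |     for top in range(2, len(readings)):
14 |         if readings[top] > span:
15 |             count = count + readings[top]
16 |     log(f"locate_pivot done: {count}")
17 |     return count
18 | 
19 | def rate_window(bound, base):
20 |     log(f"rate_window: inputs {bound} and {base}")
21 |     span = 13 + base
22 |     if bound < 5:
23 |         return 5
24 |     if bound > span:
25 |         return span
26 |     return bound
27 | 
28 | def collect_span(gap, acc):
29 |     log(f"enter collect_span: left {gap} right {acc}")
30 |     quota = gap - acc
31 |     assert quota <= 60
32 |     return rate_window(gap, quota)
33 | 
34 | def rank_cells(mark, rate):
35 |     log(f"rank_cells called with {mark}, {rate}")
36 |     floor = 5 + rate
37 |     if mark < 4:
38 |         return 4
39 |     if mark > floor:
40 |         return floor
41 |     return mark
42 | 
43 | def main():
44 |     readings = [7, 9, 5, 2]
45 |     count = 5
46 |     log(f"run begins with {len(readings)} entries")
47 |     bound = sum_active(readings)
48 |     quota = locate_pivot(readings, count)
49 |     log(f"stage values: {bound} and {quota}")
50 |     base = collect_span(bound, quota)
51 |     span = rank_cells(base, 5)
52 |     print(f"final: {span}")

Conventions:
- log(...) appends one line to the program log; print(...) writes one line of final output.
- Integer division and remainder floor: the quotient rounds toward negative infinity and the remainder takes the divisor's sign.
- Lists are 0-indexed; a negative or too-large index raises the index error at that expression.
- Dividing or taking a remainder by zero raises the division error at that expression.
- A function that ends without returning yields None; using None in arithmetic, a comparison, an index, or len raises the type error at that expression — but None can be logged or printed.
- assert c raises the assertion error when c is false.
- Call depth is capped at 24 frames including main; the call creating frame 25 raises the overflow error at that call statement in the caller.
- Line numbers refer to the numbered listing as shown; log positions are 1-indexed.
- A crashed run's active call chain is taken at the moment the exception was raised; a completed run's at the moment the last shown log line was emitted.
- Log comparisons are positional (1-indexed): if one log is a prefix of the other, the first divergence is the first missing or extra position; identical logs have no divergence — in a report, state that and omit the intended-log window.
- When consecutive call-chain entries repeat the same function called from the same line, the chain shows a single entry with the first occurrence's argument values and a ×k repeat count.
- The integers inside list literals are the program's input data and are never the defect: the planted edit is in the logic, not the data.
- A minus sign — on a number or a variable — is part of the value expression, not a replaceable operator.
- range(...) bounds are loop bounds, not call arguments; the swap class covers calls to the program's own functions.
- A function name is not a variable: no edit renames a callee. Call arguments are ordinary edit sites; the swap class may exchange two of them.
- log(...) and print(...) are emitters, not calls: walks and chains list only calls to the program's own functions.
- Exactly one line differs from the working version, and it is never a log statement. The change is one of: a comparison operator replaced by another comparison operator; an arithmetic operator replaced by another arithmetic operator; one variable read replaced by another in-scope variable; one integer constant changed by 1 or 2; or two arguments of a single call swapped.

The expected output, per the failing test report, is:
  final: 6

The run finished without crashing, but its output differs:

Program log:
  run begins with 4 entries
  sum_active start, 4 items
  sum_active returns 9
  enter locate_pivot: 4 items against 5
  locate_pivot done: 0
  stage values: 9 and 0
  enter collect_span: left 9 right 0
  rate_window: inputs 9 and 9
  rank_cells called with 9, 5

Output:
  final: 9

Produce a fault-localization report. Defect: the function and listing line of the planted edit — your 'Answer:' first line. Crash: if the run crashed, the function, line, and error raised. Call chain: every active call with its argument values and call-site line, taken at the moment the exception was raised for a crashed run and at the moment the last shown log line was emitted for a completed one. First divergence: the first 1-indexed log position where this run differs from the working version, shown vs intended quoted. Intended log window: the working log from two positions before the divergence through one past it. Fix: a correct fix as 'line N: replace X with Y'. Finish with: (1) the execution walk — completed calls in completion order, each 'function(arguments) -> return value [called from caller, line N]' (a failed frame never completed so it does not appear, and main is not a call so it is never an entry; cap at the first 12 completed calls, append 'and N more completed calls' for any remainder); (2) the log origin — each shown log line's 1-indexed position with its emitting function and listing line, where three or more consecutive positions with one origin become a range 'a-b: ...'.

Answer: the defect is in locate_pivot at line 13.
Key fact: Everything matches until log position 5, which reads 'locate_pivot done: 0' in place of 'locate_pivot done: 16'.
Call chain: main -> rank_cells(9, 5) (called at line 51).
First divergence: at position 5 the run shows 'locate_pivot done: 0' where the working version logs 'locate_pivot done: 16'.
Intended log window:
  3: sum_active returns 9
  4: enter locate_pivot: 4 items against 5
  5: locate_pivot done: 16
  6: stage values: 9 and 16
Execution walk:
  sum_active([7, 9, 5, 2]) -> 9  [called from main, line 47]
  locate_pivot([7, 9, 5, 2], 5) -> 0  [called from main, line 48]
  rate_window(9, 9) -> 9  [called from collect_span, line 32]
  collect_span(9, 0) -> 9  [called from main, line 50]
  rank_cells(9, 5) -> 9  [called from main, line 51]
Log line origins:
  1: from main, line 46
  2: from sum_active, line 2
  3: from sum_active, line 7
  4: from locate_pivot, line 11
  5: from locate_pivot, line 16
  6: from main, line 49
  7: from collect_span, line 29
  8: from rate_window, line 20
  9: from rank_cells, line 35
A correct fix: line 13: replace `2` with `0`.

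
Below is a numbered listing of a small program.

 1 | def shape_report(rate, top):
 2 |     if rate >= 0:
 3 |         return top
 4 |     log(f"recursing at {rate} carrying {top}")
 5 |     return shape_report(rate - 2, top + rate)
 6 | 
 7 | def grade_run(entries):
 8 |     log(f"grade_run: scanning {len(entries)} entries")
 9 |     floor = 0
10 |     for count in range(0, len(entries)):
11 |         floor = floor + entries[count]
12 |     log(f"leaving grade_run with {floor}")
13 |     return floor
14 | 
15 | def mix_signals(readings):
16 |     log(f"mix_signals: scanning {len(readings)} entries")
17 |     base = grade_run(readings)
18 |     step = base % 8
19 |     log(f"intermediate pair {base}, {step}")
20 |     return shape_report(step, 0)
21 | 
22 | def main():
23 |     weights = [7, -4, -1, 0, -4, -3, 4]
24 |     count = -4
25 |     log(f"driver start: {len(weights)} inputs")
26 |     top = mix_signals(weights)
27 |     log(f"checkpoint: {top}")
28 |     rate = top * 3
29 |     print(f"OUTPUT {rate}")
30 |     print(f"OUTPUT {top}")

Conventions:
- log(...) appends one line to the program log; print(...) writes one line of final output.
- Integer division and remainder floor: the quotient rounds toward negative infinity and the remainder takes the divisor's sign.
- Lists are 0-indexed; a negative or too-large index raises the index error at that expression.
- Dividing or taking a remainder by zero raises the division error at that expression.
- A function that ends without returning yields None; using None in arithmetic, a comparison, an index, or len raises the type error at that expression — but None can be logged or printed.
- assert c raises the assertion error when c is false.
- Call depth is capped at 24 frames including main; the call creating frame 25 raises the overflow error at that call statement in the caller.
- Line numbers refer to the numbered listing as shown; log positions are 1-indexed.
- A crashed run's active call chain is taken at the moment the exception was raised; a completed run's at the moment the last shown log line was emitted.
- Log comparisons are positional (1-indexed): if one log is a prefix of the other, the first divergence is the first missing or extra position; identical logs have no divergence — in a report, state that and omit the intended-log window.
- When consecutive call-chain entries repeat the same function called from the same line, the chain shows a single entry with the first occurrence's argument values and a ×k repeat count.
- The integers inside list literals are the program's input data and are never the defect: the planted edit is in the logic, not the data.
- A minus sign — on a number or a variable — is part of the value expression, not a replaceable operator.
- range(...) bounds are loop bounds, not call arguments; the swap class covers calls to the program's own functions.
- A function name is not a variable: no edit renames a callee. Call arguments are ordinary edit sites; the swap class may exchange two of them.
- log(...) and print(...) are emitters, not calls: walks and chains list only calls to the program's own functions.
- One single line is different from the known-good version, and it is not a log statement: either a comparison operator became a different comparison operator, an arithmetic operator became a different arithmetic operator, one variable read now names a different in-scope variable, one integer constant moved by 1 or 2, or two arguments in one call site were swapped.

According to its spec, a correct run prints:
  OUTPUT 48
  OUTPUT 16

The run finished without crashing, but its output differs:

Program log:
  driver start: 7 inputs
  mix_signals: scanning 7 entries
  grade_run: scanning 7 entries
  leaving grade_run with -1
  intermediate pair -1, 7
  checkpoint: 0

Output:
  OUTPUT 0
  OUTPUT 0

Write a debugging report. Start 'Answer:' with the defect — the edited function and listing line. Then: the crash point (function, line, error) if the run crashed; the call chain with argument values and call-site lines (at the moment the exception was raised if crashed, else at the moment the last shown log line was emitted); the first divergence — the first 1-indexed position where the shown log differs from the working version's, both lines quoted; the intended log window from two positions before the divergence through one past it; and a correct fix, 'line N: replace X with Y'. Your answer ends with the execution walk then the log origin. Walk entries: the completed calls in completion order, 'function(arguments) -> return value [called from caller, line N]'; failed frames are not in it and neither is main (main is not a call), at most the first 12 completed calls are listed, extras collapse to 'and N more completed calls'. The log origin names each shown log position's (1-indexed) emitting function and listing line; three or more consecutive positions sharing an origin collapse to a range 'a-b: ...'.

Answer: the defect is in shape_report at line 2.
The tell: Log line 6 is where behavior first shows: 'checkpoint: 0' appears instead of 'recursing at 7 carrying 0'.
Call chain: main.
First divergence: position 6; shown 'checkpoint: 0' vs intended 'recursing at 7 carrying 0'.
Intended log window:
  4: leaving grade_run with -1
  5: intermediate pair -1, 7
  6: recursing at 7 carrying 0
  7: recursing at 5 carrying 7
Execution walk:
  grade_run([7, -4, -1, 0, -4, -3, 4]) -> -1  [called from mix_signals, line 17]
  shape_report(7, 0) -> 0  [called from mix_signals, line 20]
  mix_signals([7, -4, -1, 0, -4, -3, 4]) -> 0  [called from main, line 26]
Log line origins:
  1: from main, line 25
  2: from mix_signals, line 16
  3: from grade_run, line 8
  4: from grade_run, line 12
  5: from mix_signals, line 19
  6: from main, line 27
A correct fix: line 2: replace `>=` with `<=`.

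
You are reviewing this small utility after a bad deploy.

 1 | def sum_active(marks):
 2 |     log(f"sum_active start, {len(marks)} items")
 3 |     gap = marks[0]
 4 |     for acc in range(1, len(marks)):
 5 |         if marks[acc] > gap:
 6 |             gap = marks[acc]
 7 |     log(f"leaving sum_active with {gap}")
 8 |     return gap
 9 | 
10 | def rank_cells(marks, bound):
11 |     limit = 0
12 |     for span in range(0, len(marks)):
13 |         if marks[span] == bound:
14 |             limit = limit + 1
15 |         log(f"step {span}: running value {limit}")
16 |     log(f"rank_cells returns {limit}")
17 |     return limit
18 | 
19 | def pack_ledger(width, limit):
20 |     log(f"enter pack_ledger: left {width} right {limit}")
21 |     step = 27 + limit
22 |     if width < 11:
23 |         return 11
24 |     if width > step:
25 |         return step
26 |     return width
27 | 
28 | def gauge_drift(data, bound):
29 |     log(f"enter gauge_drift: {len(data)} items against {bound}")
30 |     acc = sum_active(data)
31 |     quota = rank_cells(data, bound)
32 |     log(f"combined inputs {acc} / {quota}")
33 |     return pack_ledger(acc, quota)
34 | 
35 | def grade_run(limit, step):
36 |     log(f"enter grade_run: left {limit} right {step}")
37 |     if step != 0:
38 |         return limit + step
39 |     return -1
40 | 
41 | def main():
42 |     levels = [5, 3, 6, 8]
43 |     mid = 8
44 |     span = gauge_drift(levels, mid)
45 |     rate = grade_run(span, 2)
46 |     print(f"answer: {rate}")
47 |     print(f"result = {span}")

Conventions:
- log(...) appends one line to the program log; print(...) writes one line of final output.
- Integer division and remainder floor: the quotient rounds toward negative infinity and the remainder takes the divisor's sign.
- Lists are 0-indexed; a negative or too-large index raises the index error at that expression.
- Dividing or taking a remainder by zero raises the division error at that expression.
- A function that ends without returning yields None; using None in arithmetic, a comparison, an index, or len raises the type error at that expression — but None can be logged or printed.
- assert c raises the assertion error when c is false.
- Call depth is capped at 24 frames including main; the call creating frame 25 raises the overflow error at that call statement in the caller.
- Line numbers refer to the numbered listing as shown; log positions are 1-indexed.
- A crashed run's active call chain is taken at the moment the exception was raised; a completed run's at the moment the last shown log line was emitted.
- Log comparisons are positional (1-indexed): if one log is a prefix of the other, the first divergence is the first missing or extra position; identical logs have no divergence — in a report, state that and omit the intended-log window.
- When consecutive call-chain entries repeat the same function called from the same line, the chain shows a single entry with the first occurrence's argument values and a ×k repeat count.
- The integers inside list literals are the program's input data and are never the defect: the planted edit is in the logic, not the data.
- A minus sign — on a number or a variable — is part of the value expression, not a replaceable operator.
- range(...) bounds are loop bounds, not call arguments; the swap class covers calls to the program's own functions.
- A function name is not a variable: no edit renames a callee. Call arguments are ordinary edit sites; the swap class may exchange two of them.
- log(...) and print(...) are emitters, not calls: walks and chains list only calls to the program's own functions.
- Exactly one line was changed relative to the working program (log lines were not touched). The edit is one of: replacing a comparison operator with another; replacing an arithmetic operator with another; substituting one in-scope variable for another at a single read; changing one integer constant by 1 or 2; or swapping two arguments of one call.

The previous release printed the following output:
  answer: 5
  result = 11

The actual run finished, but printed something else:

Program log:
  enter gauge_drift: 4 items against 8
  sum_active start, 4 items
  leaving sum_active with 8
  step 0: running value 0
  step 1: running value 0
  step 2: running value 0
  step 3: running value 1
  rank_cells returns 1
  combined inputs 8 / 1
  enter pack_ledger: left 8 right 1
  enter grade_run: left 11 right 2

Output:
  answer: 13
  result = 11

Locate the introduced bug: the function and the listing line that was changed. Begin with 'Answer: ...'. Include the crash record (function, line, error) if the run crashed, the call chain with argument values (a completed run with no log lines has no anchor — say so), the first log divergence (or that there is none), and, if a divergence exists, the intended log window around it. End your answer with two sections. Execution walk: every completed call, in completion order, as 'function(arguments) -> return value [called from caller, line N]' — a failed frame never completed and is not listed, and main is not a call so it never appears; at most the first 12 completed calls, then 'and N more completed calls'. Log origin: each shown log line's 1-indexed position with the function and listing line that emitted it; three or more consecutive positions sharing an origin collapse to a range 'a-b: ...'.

Answer: the defect is in grade_run at line 38.
Core observation: No log line changed; the fault shows up purely in the output.
Call chain: main -> grade_run(11, 2) (called at line 45).
First divergence: there is none — every log position agrees.
Execution walk:
  sum_active([5, 3, 6, 8]) -> 8  [called from gauge_drift, line 30]
  rank_cells([5, 3, 6, 8], 8) -> 1  [called from gauge_drift, line 31]
  pack_ledger(8, 1) -> 11  [called from gauge_drift, line 33]
  gauge_drift([5, 3, 6, 8], 8) -> 11  [called from main, line 44]
  grade_run(11, 2) -> 13  [called from main, line 45]
Log origins:
  1: from gauge_drift, line 29
  2: from sum_active, line 2
  3: from sum_active, line 7
  4-7: from rank_cells, line 15
  8: from rank_cells, line 16
  9: from gauge_drift, line 32
  10: from pack_ledger, line 20
  11: from grade_run, line 36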